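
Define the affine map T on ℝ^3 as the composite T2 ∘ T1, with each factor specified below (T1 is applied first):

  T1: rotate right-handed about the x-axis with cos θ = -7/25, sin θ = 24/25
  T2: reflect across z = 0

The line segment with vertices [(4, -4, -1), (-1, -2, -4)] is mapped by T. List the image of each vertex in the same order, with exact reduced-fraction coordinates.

image vertices: (4, 52/25, 89/25), (-1, 22/5, 4/5)

T1 rotate right-handed about the x-axis with cos θ = -7/25, sin θ = 24/25: (4, -4, -1) → (4, 52/25, -89/25); (-1, -2, -4) → (-1, 22/5, -4/5)
T2 reflect across z = 0: (4, 52/25, -89/25) → (4, 52/25, 89/25); (-1, 22/5, -4/5) → (-1, 22/5, 4/5)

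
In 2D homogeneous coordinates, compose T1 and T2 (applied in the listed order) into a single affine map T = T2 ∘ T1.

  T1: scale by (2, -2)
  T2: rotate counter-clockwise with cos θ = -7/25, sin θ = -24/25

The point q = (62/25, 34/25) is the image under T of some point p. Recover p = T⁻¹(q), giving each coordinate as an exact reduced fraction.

T1 = [2 0 0; 0 -2 0; 0 0 1]
T2·T1 = [-14/25 -48/25 0; -48/25 14/25 0; 0 0 1]
det M = -4; M⁻¹ = [-7/50 -12/25 0; -12/25 7/50 0; 0 0 1]
M⁻¹ · (62/25, 34/25)ᵀ = (-1, -1)ᵀ

p = (-1, -1)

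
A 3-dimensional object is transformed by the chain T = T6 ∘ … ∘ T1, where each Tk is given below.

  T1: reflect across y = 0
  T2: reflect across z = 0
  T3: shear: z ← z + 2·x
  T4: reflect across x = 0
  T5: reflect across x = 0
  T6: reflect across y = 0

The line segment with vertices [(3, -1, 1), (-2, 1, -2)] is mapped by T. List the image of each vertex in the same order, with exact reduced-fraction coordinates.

T1 reflect across y = 0: (3, -1, 1) → (3, 1, 1); (-2, 1, -2) → (-2, -1, -2)
T2 reflect across z = 0: (3, 1, 1) → (3, 1, -1); (-2, -1, -2) → (-2, -1, 2)
T3 shear: z ← z + 2·x: (3, 1, -1) → (3, 1, 5); (-2, -1, 2) → (-2, -1, -2)
T4 reflect across x = 0: (3, 1, 5) → (-3, 1, 5); (-2, -1, -2) → (2, -1, -2)
T5 reflect across x = 0: (-3, 1, 5) → (3, 1, 5); (2, -1, -2) → (-2, -1, -2)
T6 reflect across y = 0: (3, 1, 5) → (3, -1, 5); (-2, -1, -2) → (-2, 1, -2)

image vertices: (3, -1, 5), (-2, 1, -2)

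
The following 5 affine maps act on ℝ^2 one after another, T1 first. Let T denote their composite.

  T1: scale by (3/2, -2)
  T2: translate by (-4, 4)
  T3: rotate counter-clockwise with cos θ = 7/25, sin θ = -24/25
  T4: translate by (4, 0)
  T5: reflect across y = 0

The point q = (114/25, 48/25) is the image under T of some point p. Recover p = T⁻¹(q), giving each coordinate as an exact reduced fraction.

p = (4, 2)

T1 = [3/2 0 0; 0 -2 0; 0 0 1]
T2·T1 = [3/2 0 -4; 0 -2 4; 0 0 1]
T3·…·T1 = [21/50 -48/25 68/25; -36/25 -14/25 124/25; 0 0 1]
T4·…·T1 = [21/50 -48/25 168/25; -36/25 -14/25 124/25; 0 0 1]
T5·…·T1 = [21/50 -48/25 168/25; 36/25 14/25 -124/25; 0 0 1]
det M = 3; M⁻¹ = [14/75 16/25 48/25; -12/25 7/50 98/25; 0 0 1]
M⁻¹ · (114/25, 48/25)ᵀ = (4, 2)ᵀ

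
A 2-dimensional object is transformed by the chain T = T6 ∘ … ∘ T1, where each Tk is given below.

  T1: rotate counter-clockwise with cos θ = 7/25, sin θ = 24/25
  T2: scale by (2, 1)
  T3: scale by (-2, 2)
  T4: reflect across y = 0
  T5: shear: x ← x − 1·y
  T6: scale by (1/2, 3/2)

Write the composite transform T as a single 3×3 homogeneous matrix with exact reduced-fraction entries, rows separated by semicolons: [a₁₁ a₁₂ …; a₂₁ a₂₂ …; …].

T1 = [7/25 -24/25 0; 24/25 7/25 0; 0 0 1]
T2·T1 = [14/25 -48/25 0; 24/25 7/25 0; 0 0 1]
T3·…·T1 = [-28/25 96/25 0; 48/25 14/25 0; 0 0 1]
T4·…·T1 = [-28/25 96/25 0; -48/25 -14/25 0; 0 0 1]
T5·…·T1 = [4/5 22/5 0; -48/25 -14/25 0; 0 0 1]
T6·…·T1 = [2/5 11/5 0; -72/25 -21/25 0; 0 0 1]

T = [2/5 11/5 0; -72/25 -21/25 0; 0 0 1]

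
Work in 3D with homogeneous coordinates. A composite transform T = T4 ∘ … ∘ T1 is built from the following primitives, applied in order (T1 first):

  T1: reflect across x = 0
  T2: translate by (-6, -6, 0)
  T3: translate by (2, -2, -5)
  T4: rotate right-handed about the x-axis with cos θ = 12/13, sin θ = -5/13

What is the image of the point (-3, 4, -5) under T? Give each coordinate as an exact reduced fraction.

T1 reflect across x = 0: (-3, 4, -5) → (3, 4, -5)
T2 translate by (-6, -6, 0): (3, 4, -5) → (-3, -2, -5)
T3 translate by (2, -2, -5): (-3, -2, -5) → (-1, -4, -10)
T4 rotate right-handed about the x-axis with cos θ = 12/13, sin θ = -5/13: (-1, -4, -10) → (-1, -98/13, -100/13)

T(p) = (-1, -98/13, -100/13)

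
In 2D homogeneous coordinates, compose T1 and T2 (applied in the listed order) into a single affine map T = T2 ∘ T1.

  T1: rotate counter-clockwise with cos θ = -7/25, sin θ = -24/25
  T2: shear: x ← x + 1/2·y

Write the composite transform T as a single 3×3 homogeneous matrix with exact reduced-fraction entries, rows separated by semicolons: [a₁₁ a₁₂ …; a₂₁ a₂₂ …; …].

T = [-19/25 41/50 0; -24/25 -7/25 0; 0 0 1]

T1 = [-7/25 24/25 0; -24/25 -7/25 0; 0 0 1]
T2·T1 = [-19/25 41/50 0; -24/25 -7/25 0; 0 0 1]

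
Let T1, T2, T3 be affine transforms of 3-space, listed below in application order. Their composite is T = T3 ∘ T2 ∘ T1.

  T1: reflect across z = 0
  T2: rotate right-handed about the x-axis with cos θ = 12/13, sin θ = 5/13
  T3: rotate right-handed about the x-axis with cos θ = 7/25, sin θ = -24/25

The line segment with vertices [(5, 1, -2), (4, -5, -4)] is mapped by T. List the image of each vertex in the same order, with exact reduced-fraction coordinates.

image vertices: (5, 142/65, 31/65), (4, -8/325, 2081/325)

T1 reflect across z = 0: (5, 1, -2) → (5, 1, 2); (4, -5, -4) → (4, -5, 4)
T2 rotate right-handed about the x-axis with cos θ = 12/13, sin θ = 5/13: (5, 1, 2) → (5, 2/13, 29/13); (4, -5, 4) → (4, -80/13, 23/13)
T3 rotate right-handed about the x-axis with cos θ = 7/25, sin θ = -24/25: (5, 2/13, 29/13) → (5, 142/65, 31/65); (4, -80/13, 23/13) → (4, -8/325, 2081/325)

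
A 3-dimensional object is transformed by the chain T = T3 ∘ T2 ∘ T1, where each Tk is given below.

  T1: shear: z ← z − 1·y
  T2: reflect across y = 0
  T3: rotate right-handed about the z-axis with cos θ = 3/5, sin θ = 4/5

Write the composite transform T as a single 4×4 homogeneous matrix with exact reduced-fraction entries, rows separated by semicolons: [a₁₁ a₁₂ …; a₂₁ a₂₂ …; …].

T1 = [1 0 0 0; 0 1 0 0; 0 -1 1 0; 0 0 0 1]
T2·T1 = [1 0 0 0; 0 -1 0 0; 0 -1 1 0; 0 0 0 1]
T3·…·T1 = [3/5 4/5 0 0; 4/5 -3/5 0 0; 0 -1 1 0; 0 0 0 1]

T = [3/5 4/5 0 0; 4/5 -3/5 0 0; 0 -1 1 0; 0 0 0 1]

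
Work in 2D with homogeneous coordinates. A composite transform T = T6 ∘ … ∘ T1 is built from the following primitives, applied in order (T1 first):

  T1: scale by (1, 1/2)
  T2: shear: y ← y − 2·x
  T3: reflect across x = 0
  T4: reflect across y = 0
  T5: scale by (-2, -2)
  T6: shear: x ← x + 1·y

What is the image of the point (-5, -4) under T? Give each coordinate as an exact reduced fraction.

T(p) = (6, 16)

T1 scale by (1, 1/2): (-5, -4) → (-5, -2)
T2 shear: y ← y − 2·x: (-5, -2) → (-5, 8)
T3 reflect across x = 0: (-5, 8) → (5, 8)
T4 reflect across y = 0: (5, 8) → (5, -8)
T5 scale by (-2, -2): (5, -8) → (-10, 16)
T6 shear: x ← x + 1·y: (-10, 16) → (6, 16)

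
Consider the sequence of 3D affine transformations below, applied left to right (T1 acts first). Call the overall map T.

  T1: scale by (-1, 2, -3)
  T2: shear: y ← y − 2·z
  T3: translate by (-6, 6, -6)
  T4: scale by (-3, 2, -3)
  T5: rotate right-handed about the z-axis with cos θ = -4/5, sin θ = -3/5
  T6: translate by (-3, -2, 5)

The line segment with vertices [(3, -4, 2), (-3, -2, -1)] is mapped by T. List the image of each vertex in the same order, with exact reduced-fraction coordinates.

image vertices: (-63/5, -171/5, 41), (-15, -1, 14)

T1 scale by (-1, 2, -3): (3, -4, 2) → (-3, -8, -6); (-3, -2, -1) → (3, -4, 3)
T2 shear: y ← y − 2·z: (-3, -8, -6) → (-3, 4, -6); (3, -4, 3) → (3, -10, 3)
T3 translate by (-6, 6, -6): (-3, 4, -6) → (-9, 10, -12); (3, -10, 3) → (-3, -4, -3)
T4 scale by (-3, 2, -3): (-9, 10, -12) → (27, 20, 36); (-3, -4, -3) → (9, -8, 9)
T5 rotate right-handed about the z-axis with cos θ = -4/5, sin θ = -3/5: (27, 20, 36) → (-48/5, -161/5, 36); (9, -8, 9) → (-12, 1, 9)
T6 translate by (-3, -2, 5): (-48/5, -161/5, 36) → (-63/5, -171/5, 41); (-12, 1, 9) → (-15, -1, 14)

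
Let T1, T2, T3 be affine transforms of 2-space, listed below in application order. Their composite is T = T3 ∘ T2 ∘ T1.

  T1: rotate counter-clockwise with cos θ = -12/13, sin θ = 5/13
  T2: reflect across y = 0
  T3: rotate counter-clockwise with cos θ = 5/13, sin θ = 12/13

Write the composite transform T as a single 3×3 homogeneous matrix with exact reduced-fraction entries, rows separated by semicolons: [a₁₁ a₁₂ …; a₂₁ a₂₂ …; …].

T = [0 -1 0; -1 0 0; 0 0 1]

T1 = [-12/13 -5/13 0; 5/13 -12/13 0; 0 0 1]
T2·T1 = [-12/13 -5/13 0; -5/13 12/13 0; 0 0 1]
T3·…·T1 = [0 -1 0; -1 0 0; 0 0 1]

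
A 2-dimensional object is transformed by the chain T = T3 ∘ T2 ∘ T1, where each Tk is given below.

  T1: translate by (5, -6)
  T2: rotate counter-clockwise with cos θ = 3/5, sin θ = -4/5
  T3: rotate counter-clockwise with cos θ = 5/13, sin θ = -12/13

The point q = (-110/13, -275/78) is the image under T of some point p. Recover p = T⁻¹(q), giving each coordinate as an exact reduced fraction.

p = (7/3, 1/2)

T1 = [1 0 5; 0 1 -6; 0 0 1]
T2·T1 = [3/5 4/5 -9/5; -4/5 3/5 -38/5; 0 0 1]
T3·…·T1 = [-33/65 56/65 -501/65; -56/65 -33/65 -82/65; 0 0 1]
det M = 1; M⁻¹ = [-33/65 -56/65 -5; 56/65 -33/65 6; 0 0 1]
M⁻¹ · (-110/13, -275/78)ᵀ = (7/3, 1/2)ᵀ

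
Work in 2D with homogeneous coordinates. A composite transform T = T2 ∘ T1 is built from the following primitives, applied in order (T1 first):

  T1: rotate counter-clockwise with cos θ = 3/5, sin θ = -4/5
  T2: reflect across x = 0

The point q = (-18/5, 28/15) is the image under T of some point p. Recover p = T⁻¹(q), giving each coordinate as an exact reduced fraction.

p = (2/3, 4)

T1 = [3/5 4/5 0; -4/5 3/5 0; 0 0 1]
T2·T1 = [-3/5 -4/5 0; -4/5 3/5 0; 0 0 1]
det M = -1; M⁻¹ = [-3/5 -4/5 0; -4/5 3/5 0; 0 0 1]
M⁻¹ · (-18/5, 28/15)ᵀ = (2/3, 4)ᵀ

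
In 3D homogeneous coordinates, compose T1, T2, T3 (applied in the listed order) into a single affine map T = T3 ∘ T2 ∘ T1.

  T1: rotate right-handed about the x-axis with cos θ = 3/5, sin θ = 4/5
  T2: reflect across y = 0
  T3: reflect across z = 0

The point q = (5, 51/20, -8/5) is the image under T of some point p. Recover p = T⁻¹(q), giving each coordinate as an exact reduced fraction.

p = (5, -1/4, 3)

T1 = [1 0 0 0; 0 3/5 -4/5 0; 0 4/5 3/5 0; 0 0 0 1]
T2·T1 = [1 0 0 0; 0 -3/5 4/5 0; 0 4/5 3/5 0; 0 0 0 1]
T3·…·T1 = [1 0 0 0; 0 -3/5 4/5 0; 0 -4/5 -3/5 0; 0 0 0 1]
det M = 1; M⁻¹ = [1 0 0 0; 0 -3/5 -4/5 0; 0 4/5 -3/5 0; 0 0 0 1]
M⁻¹ · (5, 51/20, -8/5)ᵀ = (5, -1/4, 3)ᵀ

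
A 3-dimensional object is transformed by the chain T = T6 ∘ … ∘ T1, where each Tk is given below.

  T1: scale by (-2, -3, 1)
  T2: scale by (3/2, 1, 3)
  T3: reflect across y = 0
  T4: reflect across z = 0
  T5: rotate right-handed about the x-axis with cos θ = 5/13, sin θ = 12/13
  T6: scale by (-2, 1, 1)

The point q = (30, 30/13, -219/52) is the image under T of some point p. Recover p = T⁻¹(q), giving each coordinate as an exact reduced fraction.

T1 = [-2 0 0 0; 0 -3 0 0; 0 0 1 0; 0 0 0 1]
T2·T1 = [-3 0 0 0; 0 -3 0 0; 0 0 3 0; 0 0 0 1]
T3·…·T1 = [-3 0 0 0; 0 3 0 0; 0 0 3 0; 0 0 0 1]
T4·…·T1 = [-3 0 0 0; 0 3 0 0; 0 0 -3 0; 0 0 0 1]
T5·…·T1 = [-3 0 0 0; 0 15/13 36/13 0; 0 36/13 -15/13 0; 0 0 0 1]
T6·…·T1 = [6 0 0 0; 0 15/13 36/13 0; 0 36/13 -15/13 0; 0 0 0 1]
det M = -54; M⁻¹ = [1/6 0 0 0; 0 5/39 4/13 0; 0 4/13 -5/39 0; 0 0 0 1]
M⁻¹ · (30, 30/13, -219/52)ᵀ = (5, -1, 5/4)ᵀ

p = (5, -1, 5/4)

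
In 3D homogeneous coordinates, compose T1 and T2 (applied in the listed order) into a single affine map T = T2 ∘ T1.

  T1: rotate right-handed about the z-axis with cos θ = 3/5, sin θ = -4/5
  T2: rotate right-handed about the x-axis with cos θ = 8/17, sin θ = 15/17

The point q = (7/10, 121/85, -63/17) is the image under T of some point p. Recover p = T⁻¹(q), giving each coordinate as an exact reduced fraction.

T1 = [3/5 4/5 0 0; -4/5 3/5 0 0; 0 0 1 0; 0 0 0 1]
T2·T1 = [3/5 4/5 0 0; -32/85 24/85 -15/17 0; -12/17 9/17 8/17 0; 0 0 0 1]
det M = 1; M⁻¹ = [3/5 -32/85 -12/17 0; 4/5 24/85 9/17 0; 0 -15/17 8/17 0; 0 0 0 1]
M⁻¹ · (7/10, 121/85, -63/17)ᵀ = (5/2, -1, -3)ᵀ

p = (5/2, -1, -3)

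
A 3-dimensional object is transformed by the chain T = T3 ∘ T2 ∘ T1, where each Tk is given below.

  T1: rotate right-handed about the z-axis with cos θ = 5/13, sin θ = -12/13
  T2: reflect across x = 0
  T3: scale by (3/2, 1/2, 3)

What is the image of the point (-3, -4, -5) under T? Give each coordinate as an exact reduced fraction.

T1 rotate right-handed about the z-axis with cos θ = 5/13, sin θ = -12/13: (-3, -4, -5) → (-63/13, 16/13, -5)
T2 reflect across x = 0: (-63/13, 16/13, -5) → (63/13, 16/13, -5)
T3 scale by (3/2, 1/2, 3): (63/13, 16/13, -5) → (189/26, 8/13, -15)

T(p) = (189/26, 8/13, -15)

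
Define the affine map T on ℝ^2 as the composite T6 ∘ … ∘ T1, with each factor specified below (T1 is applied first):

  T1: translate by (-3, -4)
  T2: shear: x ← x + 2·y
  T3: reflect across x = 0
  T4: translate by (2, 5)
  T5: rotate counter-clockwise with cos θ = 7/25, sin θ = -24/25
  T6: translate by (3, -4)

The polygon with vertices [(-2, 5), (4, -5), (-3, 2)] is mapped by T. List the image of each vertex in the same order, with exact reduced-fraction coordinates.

image vertices: (254/25, -178/25), (112/25, -584/25), (231/25, -367/25)

T1 translate by (-3, -4): (-2, 5) → (-5, 1); (4, -5) → (1, -9); (-3, 2) → (-6, -2)
T2 shear: x ← x + 2·y: (-5, 1) → (-3, 1); (1, -9) → (-17, -9); (-6, -2) → (-10, -2)
T3 reflect across x = 0: (-3, 1) → (3, 1); (-17, -9) → (17, -9); (-10, -2) → (10, -2)
T4 translate by (2, 5): (3, 1) → (5, 6); (17, -9) → (19, -4); (10, -2) → (12, 3)
T5 rotate counter-clockwise with cos θ = 7/25, sin θ = -24/25: (5, 6) → (179/25, -78/25); (19, -4) → (37/25, -484/25); (12, 3) → (156/25, -267/25)
T6 translate by (3, -4): (179/25, -78/25) → (254/25, -178/25); (37/25, -484/25) → (112/25, -584/25); (156/25, -267/25) → (231/25, -367/25)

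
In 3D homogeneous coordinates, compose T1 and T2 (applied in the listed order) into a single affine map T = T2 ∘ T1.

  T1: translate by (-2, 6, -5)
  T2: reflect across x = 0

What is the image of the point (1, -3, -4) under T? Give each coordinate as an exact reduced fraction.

T(p) = (1, 3, -9)

T1 translate by (-2, 6, -5): (1, -3, -4) → (-1, 3, -9)
T2 reflect across x = 0: (-1, 3, -9) → (1, 3, -9)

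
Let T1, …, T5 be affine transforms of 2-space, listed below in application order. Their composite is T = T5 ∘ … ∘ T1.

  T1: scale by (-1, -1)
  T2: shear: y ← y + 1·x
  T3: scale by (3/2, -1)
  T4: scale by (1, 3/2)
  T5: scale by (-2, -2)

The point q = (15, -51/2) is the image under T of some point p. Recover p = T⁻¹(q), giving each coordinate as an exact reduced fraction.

T1 = [-1 0 0; 0 -1 0; 0 0 1]
T2·T1 = [-1 0 0; -1 -1 0; 0 0 1]
T3·…·T1 = [-3/2 0 0; 1 1 0; 0 0 1]
T4·…·T1 = [-3/2 0 0; 3/2 3/2 0; 0 0 1]
T5·…·T1 = [3 0 0; -3 -3 0; 0 0 1]
det M = -9; M⁻¹ = [1/3 0 0; -1/3 -1/3 0; 0 0 1]
M⁻¹ · (15, -51/2)ᵀ = (5, 7/2)ᵀ

p = (5, 7/2)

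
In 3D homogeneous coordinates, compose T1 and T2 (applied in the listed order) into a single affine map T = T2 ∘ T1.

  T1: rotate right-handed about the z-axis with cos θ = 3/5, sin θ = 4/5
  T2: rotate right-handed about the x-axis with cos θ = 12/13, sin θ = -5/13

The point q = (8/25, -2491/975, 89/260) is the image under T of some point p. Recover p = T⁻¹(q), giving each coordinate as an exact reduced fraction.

p = (-9/5, -7/4, -2/3)

T1 = [3/5 -4/5 0 0; 4/5 3/5 0 0; 0 0 1 0; 0 0 0 1]
T2·T1 = [3/5 -4/5 0 0; 48/65 36/65 5/13 0; -4/13 -3/13 12/13 0; 0 0 0 1]
det M = 1; M⁻¹ = [3/5 48/65 -4/13 0; -4/5 36/65 -3/13 0; 0 5/13 12/13 0; 0 0 0 1]
M⁻¹ · (8/25, -2491/975, 89/260)ᵀ = (-9/5, -7/4, -2/3)ᵀ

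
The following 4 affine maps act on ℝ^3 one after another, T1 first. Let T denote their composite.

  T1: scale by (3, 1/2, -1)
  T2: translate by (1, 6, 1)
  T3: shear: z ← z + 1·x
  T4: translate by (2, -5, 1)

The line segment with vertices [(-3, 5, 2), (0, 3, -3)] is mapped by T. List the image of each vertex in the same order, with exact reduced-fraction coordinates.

image vertices: (-6, 7/2, -8), (3, 5/2, 6)

T1 scale by (3, 1/2, -1): (-3, 5, 2) → (-9, 5/2, -2); (0, 3, -3) → (0, 3/2, 3)
T2 translate by (1, 6, 1): (-9, 5/2, -2) → (-8, 17/2, -1); (0, 3/2, 3) → (1, 15/2, 4)
T3 shear: z ← z + 1·x: (-8, 17/2, -1) → (-8, 17/2, -9); (1, 15/2, 4) → (1, 15/2, 5)
T4 translate by (2, -5, 1): (-8, 17/2, -9) → (-6, 7/2, -8); (1, 15/2, 5) → (3, 5/2, 6)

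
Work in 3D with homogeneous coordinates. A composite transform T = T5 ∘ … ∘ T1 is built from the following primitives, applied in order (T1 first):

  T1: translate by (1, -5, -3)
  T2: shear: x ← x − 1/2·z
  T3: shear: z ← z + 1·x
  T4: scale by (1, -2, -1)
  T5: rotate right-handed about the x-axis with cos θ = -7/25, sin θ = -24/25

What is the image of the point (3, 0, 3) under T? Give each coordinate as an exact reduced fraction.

T1 translate by (1, -5, -3): (3, 0, 3) → (4, -5, 0)
T2 shear: x ← x − 1/2·z: (4, -5, 0) → (4, -5, 0)
T3 shear: z ← z + 1·x: (4, -5, 0) → (4, -5, 4)
T4 scale by (1, -2, -1): (4, -5, 4) → (4, 10, -4)
T5 rotate right-handed about the x-axis with cos θ = -7/25, sin θ = -24/25: (4, 10, -4) → (4, -166/25, -212/25)

T(p) = (4, -166/25, -212/25)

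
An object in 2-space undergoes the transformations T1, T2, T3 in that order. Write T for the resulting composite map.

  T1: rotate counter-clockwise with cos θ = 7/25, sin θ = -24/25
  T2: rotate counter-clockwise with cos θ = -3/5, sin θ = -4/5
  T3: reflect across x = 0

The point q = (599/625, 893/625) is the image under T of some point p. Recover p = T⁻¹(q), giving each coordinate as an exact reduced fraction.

p = (7/5, -1)

T1 = [7/25 24/25 0; -24/25 7/25 0; 0 0 1]
T2·T1 = [-117/125 -44/125 0; 44/125 -117/125 0; 0 0 1]
T3·…·T1 = [117/125 44/125 0; 44/125 -117/125 0; 0 0 1]
det M = -1; M⁻¹ = [117/125 44/125 0; 44/125 -117/125 0; 0 0 1]
M⁻¹ · (599/625, 893/625)ᵀ = (7/5, -1)ᵀ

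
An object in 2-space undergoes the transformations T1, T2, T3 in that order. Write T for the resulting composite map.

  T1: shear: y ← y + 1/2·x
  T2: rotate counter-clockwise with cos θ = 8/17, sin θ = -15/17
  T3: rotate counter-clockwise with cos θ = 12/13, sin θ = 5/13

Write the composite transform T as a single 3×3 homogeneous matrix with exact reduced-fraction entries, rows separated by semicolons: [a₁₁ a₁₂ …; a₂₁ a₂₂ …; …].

T1 = [1 0 0; 1/2 1 0; 0 0 1]
T2·T1 = [31/34 15/17 0; -11/17 8/17 0; 0 0 1]
T3·…·T1 = [241/221 140/221 0; -109/442 171/221 0; 0 0 1]

T = [241/221 140/221 0; -109/442 171/221 0; 0 0 1]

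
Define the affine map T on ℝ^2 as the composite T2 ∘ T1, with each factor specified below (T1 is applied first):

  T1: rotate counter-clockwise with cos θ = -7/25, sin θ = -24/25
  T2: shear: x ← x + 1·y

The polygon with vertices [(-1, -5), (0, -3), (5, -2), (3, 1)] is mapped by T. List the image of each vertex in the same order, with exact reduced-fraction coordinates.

T1 rotate counter-clockwise with cos θ = -7/25, sin θ = -24/25: (-1, -5) → (-113/25, 59/25); (0, -3) → (-72/25, 21/25); (5, -2) → (-83/25, -106/25); (3, 1) → (3/25, -79/25)
T2 shear: x ← x + 1·y: (-113/25, 59/25) → (-54/25, 59/25); (-72/25, 21/25) → (-51/25, 21/25); (-83/25, -106/25) → (-189/25, -106/25); (3/25, -79/25) → (-76/25, -79/25)

image vertices: (-54/25, 59/25), (-51/25, 21/25), (-189/25, -106/25), (-76/25, -79/25)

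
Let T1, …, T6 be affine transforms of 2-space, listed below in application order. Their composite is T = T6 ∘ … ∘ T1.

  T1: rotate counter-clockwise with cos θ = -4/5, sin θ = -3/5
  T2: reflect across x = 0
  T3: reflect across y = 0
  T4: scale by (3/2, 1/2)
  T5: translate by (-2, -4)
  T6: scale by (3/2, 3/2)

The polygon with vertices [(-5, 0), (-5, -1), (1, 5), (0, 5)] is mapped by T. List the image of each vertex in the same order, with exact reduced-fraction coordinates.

T1 rotate counter-clockwise with cos θ = -4/5, sin θ = -3/5: (-5, 0) → (4, 3); (-5, -1) → (17/5, 19/5); (1, 5) → (11/5, -23/5); (0, 5) → (3, -4)
T2 reflect across x = 0: (4, 3) → (-4, 3); (17/5, 19/5) → (-17/5, 19/5); (11/5, -23/5) → (-11/5, -23/5); (3, -4) → (-3, -4)
T3 reflect across y = 0: (-4, 3) → (-4, -3); (-17/5, 19/5) → (-17/5, -19/5); (-11/5, -23/5) → (-11/5, 23/5); (-3, -4) → (-3, 4)
T4 scale by (3/2, 1/2): (-4, -3) → (-6, -3/2); (-17/5, -19/5) → (-51/10, -19/10); (-11/5, 23/5) → (-33/10, 23/10); (-3, 4) → (-9/2, 2)
T5 translate by (-2, -4): (-6, -3/2) → (-8, -11/2); (-51/10, -19/10) → (-71/10, -59/10); (-33/10, 23/10) → (-53/10, -17/10); (-9/2, 2) → (-13/2, -2)
T6 scale by (3/2, 3/2): (-8, -11/2) → (-12, -33/4); (-71/10, -59/10) → (-213/20, -177/20); (-53/10, -17/10) → (-159/20, -51/20); (-13/2, -2) → (-39/4, -3)

image vertices: (-12, -33/4), (-213/20, -177/20), (-159/20, -51/20), (-39/4, -3)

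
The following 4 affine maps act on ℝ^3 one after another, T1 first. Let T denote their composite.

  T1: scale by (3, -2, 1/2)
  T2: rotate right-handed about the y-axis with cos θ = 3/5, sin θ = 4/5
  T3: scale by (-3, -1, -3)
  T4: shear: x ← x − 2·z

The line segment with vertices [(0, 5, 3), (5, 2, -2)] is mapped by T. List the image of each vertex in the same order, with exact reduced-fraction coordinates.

T1 scale by (3, -2, 1/2): (0, 5, 3) → (0, -10, 3/2); (5, 2, -2) → (15, -4, -1)
T2 rotate right-handed about the y-axis with cos θ = 3/5, sin θ = 4/5: (0, -10, 3/2) → (6/5, -10, 9/10); (15, -4, -1) → (41/5, -4, -63/5)
T3 scale by (-3, -1, -3): (6/5, -10, 9/10) → (-18/5, 10, -27/10); (41/5, -4, -63/5) → (-123/5, 4, 189/5)
T4 shear: x ← x − 2·z: (-18/5, 10, -27/10) → (9/5, 10, -27/10); (-123/5, 4, 189/5) → (-501/5, 4, 189/5)

image vertices: (9/5, 10, -27/10), (-501/5, 4, 189/5)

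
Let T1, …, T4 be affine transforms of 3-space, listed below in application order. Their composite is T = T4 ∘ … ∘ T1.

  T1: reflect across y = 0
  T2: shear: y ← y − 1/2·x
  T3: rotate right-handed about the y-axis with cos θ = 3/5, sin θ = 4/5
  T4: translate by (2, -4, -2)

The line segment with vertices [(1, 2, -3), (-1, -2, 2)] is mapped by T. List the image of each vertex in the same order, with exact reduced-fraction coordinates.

T1 reflect across y = 0: (1, 2, -3) → (1, -2, -3); (-1, -2, 2) → (-1, 2, 2)
T2 shear: y ← y − 1/2·x: (1, -2, -3) → (1, -5/2, -3); (-1, 2, 2) → (-1, 5/2, 2)
T3 rotate right-handed about the y-axis with cos θ = 3/5, sin θ = 4/5: (1, -5/2, -3) → (-9/5, -5/2, -13/5); (-1, 5/2, 2) → (1, 5/2, 2)
T4 translate by (2, -4, -2): (-9/5, -5/2, -13/5) → (1/5, -13/2, -23/5); (1, 5/2, 2) → (3, -3/2, 0)

image vertices: (1/5, -13/2, -23/5), (3, -3/2, 0)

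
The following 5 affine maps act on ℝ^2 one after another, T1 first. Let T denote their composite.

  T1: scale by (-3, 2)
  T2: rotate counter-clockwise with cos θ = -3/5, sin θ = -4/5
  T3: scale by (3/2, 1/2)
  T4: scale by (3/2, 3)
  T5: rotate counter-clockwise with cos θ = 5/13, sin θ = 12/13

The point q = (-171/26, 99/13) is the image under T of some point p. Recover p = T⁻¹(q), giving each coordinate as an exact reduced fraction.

T1 = [-3 0 0; 0 2 0; 0 0 1]
T2·T1 = [9/5 8/5 0; 12/5 -6/5 0; 0 0 1]
T3·…·T1 = [27/10 12/5 0; 6/5 -3/5 0; 0 0 1]
T4·…·T1 = [81/20 18/5 0; 18/5 -9/5 0; 0 0 1]
T5·…·T1 = [-459/260 198/65 0; 333/65 171/65 0; 0 0 1]
det M = -81/4; M⁻¹ = [-76/585 88/585 0; 148/585 17/195 0; 0 0 1]
M⁻¹ · (-171/26, 99/13)ᵀ = (2, -1)ᵀ

p = (2, -1)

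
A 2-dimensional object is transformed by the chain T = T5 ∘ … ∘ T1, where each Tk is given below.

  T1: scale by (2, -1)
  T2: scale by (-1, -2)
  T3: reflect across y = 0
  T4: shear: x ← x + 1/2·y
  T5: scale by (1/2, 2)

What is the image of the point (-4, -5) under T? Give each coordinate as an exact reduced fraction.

T(p) = (13/2, 20)

T1 scale by (2, -1): (-4, -5) → (-8, 5)
T2 scale by (-1, -2): (-8, 5) → (8, -10)
T3 reflect across y = 0: (8, -10) → (8, 10)
T4 shear: x ← x + 1/2·y: (8, 10) → (13, 10)
T5 scale by (1/2, 2): (13, 10) → (13/2, 20)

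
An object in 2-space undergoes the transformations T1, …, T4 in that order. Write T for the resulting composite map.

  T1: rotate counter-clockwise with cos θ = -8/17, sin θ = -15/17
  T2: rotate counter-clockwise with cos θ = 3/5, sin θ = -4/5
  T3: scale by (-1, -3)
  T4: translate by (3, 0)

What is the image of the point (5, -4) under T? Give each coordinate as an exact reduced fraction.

T1 rotate counter-clockwise with cos θ = -8/17, sin θ = -15/17: (5, -4) → (-100/17, -43/17)
T2 rotate counter-clockwise with cos θ = 3/5, sin θ = -4/5: (-100/17, -43/17) → (-472/85, 271/85)
T3 scale by (-1, -3): (-472/85, 271/85) → (472/85, -813/85)
T4 translate by (3, 0): (472/85, -813/85) → (727/85, -813/85)

T(p) = (727/85, -813/85)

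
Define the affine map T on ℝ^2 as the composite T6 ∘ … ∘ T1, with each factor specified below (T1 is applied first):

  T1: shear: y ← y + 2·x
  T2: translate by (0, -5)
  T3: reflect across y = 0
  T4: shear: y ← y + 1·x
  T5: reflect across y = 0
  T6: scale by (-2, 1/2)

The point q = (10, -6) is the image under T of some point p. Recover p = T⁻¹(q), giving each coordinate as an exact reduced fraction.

p = (-5, -2)

T1 = [1 0 0; 2 1 0; 0 0 1]
T2·T1 = [1 0 0; 2 1 -5; 0 0 1]
T3·…·T1 = [1 0 0; -2 -1 5; 0 0 1]
T4·…·T1 = [1 0 0; -1 -1 5; 0 0 1]
T5·…·T1 = [1 0 0; 1 1 -5; 0 0 1]
T6·…·T1 = [-2 0 0; 1/2 1/2 -5/2; 0 0 1]
det M = -1; M⁻¹ = [-1/2 0 0; 1/2 2 5; 0 0 1]
M⁻¹ · (10, -6)ᵀ = (-5, -2)ᵀ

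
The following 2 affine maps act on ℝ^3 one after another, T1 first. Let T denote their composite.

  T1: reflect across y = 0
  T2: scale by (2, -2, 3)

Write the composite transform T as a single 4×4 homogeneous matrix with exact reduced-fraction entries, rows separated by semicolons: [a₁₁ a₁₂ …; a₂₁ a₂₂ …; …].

T1 = [1 0 0 0; 0 -1 0 0; 0 0 1 0; 0 0 0 1]
T2·T1 = [2 0 0 0; 0 2 0 0; 0 0 3 0; 0 0 0 1]

T = [2 0 0 0; 0 2 0 0; 0 0 3 0; 0 0 0 1]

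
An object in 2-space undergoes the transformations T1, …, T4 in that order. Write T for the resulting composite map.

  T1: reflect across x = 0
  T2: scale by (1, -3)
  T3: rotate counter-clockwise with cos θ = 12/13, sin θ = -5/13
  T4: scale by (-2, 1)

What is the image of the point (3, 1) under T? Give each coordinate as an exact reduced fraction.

T1 reflect across x = 0: (3, 1) → (-3, 1)
T2 scale by (1, -3): (-3, 1) → (-3, -3)
T3 rotate counter-clockwise with cos θ = 12/13, sin θ = -5/13: (-3, -3) → (-51/13, -21/13)
T4 scale by (-2, 1): (-51/13, -21/13) → (102/13, -21/13)

T(p) = (102/13, -21/13)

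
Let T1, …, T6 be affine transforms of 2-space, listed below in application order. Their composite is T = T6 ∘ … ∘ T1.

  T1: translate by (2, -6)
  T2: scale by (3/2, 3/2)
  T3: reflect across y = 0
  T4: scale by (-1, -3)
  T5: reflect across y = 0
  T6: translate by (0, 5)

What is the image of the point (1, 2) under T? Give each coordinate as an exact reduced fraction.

T(p) = (-9/2, 23)

T1 translate by (2, -6): (1, 2) → (3, -4)
T2 scale by (3/2, 3/2): (3, -4) → (9/2, -6)
T3 reflect across y = 0: (9/2, -6) → (9/2, 6)
T4 scale by (-1, -3): (9/2, 6) → (-9/2, -18)
T5 reflect across y = 0: (-9/2, -18) → (-9/2, 18)
T6 translate by (0, 5): (-9/2, 18) → (-9/2, 23)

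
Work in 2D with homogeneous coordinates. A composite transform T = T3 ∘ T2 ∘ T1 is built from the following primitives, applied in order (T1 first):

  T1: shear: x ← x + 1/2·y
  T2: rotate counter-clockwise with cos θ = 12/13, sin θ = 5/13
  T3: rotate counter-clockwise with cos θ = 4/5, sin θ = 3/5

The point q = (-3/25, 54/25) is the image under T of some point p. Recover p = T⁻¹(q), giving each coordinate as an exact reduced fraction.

T1 = [1 1/2 0; 0 1 0; 0 0 1]
T2·T1 = [12/13 1/13 0; 5/13 29/26 0; 0 0 1]
T3·…·T1 = [33/65 -79/130 0; 56/65 61/65 0; 0 0 1]
det M = 1; M⁻¹ = [61/65 79/130 0; -56/65 33/65 0; 0 0 1]
M⁻¹ · (-3/25, 54/25)ᵀ = (6/5, 6/5)ᵀ

p = (6/5, 6/5)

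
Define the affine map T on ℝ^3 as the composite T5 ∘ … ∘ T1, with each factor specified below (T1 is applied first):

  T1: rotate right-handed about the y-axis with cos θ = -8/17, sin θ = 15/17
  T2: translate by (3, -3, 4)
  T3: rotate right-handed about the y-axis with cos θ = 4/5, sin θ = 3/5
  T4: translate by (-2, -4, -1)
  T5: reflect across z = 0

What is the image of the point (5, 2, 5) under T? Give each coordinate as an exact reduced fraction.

T(p) = (33/85, -5, 531/85)

T1 rotate right-handed about the y-axis with cos θ = -8/17, sin θ = 15/17: (5, 2, 5) → (35/17, 2, -115/17)
T2 translate by (3, -3, 4): (35/17, 2, -115/17) → (86/17, -1, -47/17)
T3 rotate right-handed about the y-axis with cos θ = 4/5, sin θ = 3/5: (86/17, -1, -47/17) → (203/85, -1, -446/85)
T4 translate by (-2, -4, -1): (203/85, -1, -446/85) → (33/85, -5, -531/85)
T5 reflect across z = 0: (33/85, -5, -531/85) → (33/85, -5, 531/85)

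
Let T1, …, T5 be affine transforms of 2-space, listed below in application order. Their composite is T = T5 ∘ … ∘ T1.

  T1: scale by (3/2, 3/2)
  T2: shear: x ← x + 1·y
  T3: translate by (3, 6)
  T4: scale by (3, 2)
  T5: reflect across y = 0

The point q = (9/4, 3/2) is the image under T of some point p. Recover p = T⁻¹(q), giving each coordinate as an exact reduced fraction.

p = (3, -9/2)

T1 = [3/2 0 0; 0 3/2 0; 0 0 1]
T2·T1 = [3/2 3/2 0; 0 3/2 0; 0 0 1]
T3·…·T1 = [3/2 3/2 3; 0 3/2 6; 0 0 1]
T4·…·T1 = [9/2 9/2 9; 0 3 12; 0 0 1]
T5·…·T1 = [9/2 9/2 9; 0 -3 -12; 0 0 1]
det M = -27/2; M⁻¹ = [2/9 1/3 2; 0 -1/3 -4; 0 0 1]
M⁻¹ · (9/4, 3/2)ᵀ = (3, -9/2)ᵀ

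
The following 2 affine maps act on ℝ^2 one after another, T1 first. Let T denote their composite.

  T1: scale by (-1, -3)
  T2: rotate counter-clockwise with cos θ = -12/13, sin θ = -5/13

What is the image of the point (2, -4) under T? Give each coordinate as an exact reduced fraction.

T(p) = (84/13, -134/13)

T1 scale by (-1, -3): (2, -4) → (-2, 12)
T2 rotate counter-clockwise with cos θ = -12/13, sin θ = -5/13: (-2, 12) → (84/13, -134/13)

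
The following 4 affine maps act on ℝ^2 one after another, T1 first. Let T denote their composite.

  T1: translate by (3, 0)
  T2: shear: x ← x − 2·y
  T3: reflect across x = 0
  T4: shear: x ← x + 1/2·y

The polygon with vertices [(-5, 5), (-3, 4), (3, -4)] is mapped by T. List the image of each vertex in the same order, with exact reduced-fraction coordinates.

image vertices: (29/2, 5), (10, 4), (-16, -4)

T1 translate by (3, 0): (-5, 5) → (-2, 5); (-3, 4) → (0, 4); (3, -4) → (6, -4)
T2 shear: x ← x − 2·y: (-2, 5) → (-12, 5); (0, 4) → (-8, 4); (6, -4) → (14, -4)
T3 reflect across x = 0: (-12, 5) → (12, 5); (-8, 4) → (8, 4); (14, -4) → (-14, -4)
T4 shear: x ← x + 1/2·y: (12, 5) → (29/2, 5); (8, 4) → (10, 4); (-14, -4) → (-16, -4)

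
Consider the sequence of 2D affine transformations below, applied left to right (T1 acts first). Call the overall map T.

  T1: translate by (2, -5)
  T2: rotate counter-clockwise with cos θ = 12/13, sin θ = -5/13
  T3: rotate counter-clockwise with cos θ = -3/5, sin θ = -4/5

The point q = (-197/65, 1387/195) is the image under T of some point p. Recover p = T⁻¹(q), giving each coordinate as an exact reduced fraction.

p = (-3, -8/3)

T1 = [1 0 2; 0 1 -5; 0 0 1]
T2·T1 = [12/13 5/13 -1/13; -5/13 12/13 -70/13; 0 0 1]
T3·…·T1 = [-56/65 33/65 -277/65; -33/65 -56/65 214/65; 0 0 1]
det M = 1; M⁻¹ = [-56/65 -33/65 -2; 33/65 -56/65 5; 0 0 1]
M⁻¹ · (-197/65, 1387/195)ᵀ = (-3, -8/3)ᵀ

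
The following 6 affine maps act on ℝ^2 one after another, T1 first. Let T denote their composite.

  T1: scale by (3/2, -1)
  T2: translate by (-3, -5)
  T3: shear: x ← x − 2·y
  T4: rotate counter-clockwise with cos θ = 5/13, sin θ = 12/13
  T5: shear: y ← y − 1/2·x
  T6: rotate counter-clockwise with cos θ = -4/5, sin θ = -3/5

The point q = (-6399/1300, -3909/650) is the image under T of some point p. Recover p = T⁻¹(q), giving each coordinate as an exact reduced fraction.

T1 = [3/2 0 0; 0 -1 0; 0 0 1]
T2·T1 = [3/2 0 -3; 0 -1 -5; 0 0 1]
T3·…·T1 = [3/2 2 7; 0 -1 -5; 0 0 1]
T4·…·T1 = [15/26 22/13 95/13; 18/13 19/13 59/13; 0 0 1]
T5·…·T1 = [15/26 22/13 95/13; 57/52 8/13 23/26; 0 0 1]
T6·…·T1 = [51/260 -64/65 -691/130; -159/130 -98/65 -331/65; 0 0 1]
det M = -3/2; M⁻¹ = [196/195 -128/195 2; -53/65 -17/130 -5; 0 0 1]
M⁻¹ · (-6399/1300, -3909/650)ᵀ = (1, -1/5)ᵀ

p = (1, -1/5)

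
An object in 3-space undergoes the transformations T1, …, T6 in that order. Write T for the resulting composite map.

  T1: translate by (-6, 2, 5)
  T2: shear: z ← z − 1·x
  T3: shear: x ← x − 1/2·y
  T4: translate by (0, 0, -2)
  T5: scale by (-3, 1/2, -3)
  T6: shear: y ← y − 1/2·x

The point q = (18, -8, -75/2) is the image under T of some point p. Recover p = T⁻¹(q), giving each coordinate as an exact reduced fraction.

T1 = [1 0 0 -6; 0 1 0 2; 0 0 1 5; 0 0 0 1]
T2·T1 = [1 0 0 -6; 0 1 0 2; -1 0 1 11; 0 0 0 1]
T3·…·T1 = [1 -1/2 0 -7; 0 1 0 2; -1 0 1 11; 0 0 0 1]
T4·…·T1 = [1 -1/2 0 -7; 0 1 0 2; -1 0 1 9; 0 0 0 1]
T5·…·T1 = [-3 3/2 0 21; 0 1/2 0 1; 3 0 -3 -27; 0 0 0 1]
T6·…·T1 = [-3 3/2 0 21; 3/2 -1/4 0 -19/2; 3 0 -3 -27; 0 0 0 1]
det M = 9/2; M⁻¹ = [1/6 1 0 6; 1 2 0 -2; 1/6 1 -1/3 -3; 0 0 0 1]
M⁻¹ · (18, -8, -75/2)ᵀ = (1, 0, 9/2)ᵀ

p = (1, 0, 9/2)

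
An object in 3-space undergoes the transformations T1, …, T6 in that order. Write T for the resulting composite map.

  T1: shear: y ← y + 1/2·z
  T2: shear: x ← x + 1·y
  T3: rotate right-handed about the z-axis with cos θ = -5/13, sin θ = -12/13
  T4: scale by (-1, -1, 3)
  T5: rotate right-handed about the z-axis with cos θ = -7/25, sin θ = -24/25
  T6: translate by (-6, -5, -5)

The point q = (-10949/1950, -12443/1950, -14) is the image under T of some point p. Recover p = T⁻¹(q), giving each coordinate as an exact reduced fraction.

T1 = [1 0 0 0; 0 1 1/2 0; 0 0 1 0; 0 0 0 1]
T2·T1 = [1 1 1/2 0; 0 1 1/2 0; 0 0 1 0; 0 0 0 1]
T3·…·T1 = [-5/13 7/13 7/26 0; -12/13 -17/13 -17/26 0; 0 0 1 0; 0 0 0 1]
T4·…·T1 = [5/13 -7/13 -7/26 0; 12/13 17/13 17/26 0; 0 0 3 0; 0 0 0 1]
T5·…·T1 = [253/325 457/325 457/650 0; -204/325 49/325 49/650 0; 0 0 3 0; 0 0 0 1]
T6·…·T1 = [253/325 457/325 457/650 -6; -204/325 49/325 49/650 -5; 0 0 3 -5; 0 0 0 1]
det M = 3; M⁻¹ = [49/325 -457/325 0 -1991/325; 204/325 253/325 -1/6 13309/1950; 0 0 1/3 5/3; 0 0 0 1]
M⁻¹ · (-10949/1950, -12443/1950, -14)ᵀ = (2, 2/3, -3)ᵀ

p = (2, 2/3, -3)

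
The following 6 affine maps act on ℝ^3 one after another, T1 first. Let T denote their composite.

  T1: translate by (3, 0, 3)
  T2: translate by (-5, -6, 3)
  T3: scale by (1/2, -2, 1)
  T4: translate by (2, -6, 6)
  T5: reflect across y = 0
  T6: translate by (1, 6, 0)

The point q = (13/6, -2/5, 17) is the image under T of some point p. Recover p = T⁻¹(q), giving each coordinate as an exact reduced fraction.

p = (1/3, -1/5, 5)

T1 = [1 0 0 3; 0 1 0 0; 0 0 1 3; 0 0 0 1]
T2·T1 = [1 0 0 -2; 0 1 0 -6; 0 0 1 6; 0 0 0 1]
T3·…·T1 = [1/2 0 0 -1; 0 -2 0 12; 0 0 1 6; 0 0 0 1]
T4·…·T1 = [1/2 0 0 1; 0 -2 0 6; 0 0 1 12; 0 0 0 1]
T5·…·T1 = [1/2 0 0 1; 0 2 0 -6; 0 0 1 12; 0 0 0 1]
T6·…·T1 = [1/2 0 0 2; 0 2 0 0; 0 0 1 12; 0 0 0 1]
det M = 1; M⁻¹ = [2 0 0 -4; 0 1/2 0 0; 0 0 1 -12; 0 0 0 1]
M⁻¹ · (13/6, -2/5, 17)ᵀ = (1/3, -1/5, 5)ᵀ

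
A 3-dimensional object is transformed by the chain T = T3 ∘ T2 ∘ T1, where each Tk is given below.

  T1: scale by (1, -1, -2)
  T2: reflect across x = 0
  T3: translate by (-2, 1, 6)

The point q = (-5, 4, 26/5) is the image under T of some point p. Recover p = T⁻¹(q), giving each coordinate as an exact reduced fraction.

p = (3, -3, 2/5)

T1 = [1 0 0 0; 0 -1 0 0; 0 0 -2 0; 0 0 0 1]
T2·T1 = [-1 0 0 0; 0 -1 0 0; 0 0 -2 0; 0 0 0 1]
T3·…·T1 = [-1 0 0 -2; 0 -1 0 1; 0 0 -2 6; 0 0 0 1]
det M = -2; M⁻¹ = [-1 0 0 -2; 0 -1 0 1; 0 0 -1/2 3; 0 0 0 1]
M⁻¹ · (-5, 4, 26/5)ᵀ = (3, -3, 2/5)ᵀ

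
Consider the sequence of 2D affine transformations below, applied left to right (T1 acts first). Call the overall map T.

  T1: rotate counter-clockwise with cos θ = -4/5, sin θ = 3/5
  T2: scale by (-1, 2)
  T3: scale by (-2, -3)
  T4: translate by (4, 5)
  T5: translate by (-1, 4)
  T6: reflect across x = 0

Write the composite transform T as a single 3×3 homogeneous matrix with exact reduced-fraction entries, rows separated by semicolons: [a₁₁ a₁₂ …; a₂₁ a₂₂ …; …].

T = [8/5 6/5 -3; -18/5 24/5 9; 0 0 1]

T1 = [-4/5 -3/5 0; 3/5 -4/5 0; 0 0 1]
T2·T1 = [4/5 3/5 0; 6/5 -8/5 0; 0 0 1]
T3·…·T1 = [-8/5 -6/5 0; -18/5 24/5 0; 0 0 1]
T4·…·T1 = [-8/5 -6/5 4; -18/5 24/5 5; 0 0 1]
T5·…·T1 = [-8/5 -6/5 3; -18/5 24/5 9; 0 0 1]
T6·…·T1 = [8/5 6/5 -3; -18/5 24/5 9; 0 0 1]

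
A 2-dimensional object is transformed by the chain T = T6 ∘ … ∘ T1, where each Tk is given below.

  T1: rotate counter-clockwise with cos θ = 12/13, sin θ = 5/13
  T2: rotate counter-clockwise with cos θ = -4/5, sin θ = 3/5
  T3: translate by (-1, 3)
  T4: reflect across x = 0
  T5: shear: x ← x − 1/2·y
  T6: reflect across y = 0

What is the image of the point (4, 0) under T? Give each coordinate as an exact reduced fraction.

T1 rotate counter-clockwise with cos θ = 12/13, sin θ = 5/13: (4, 0) → (48/13, 20/13)
T2 rotate counter-clockwise with cos θ = -4/5, sin θ = 3/5: (48/13, 20/13) → (-252/65, 64/65)
T3 translate by (-1, 3): (-252/65, 64/65) → (-317/65, 259/65)
T4 reflect across x = 0: (-317/65, 259/65) → (317/65, 259/65)
T5 shear: x ← x − 1/2·y: (317/65, 259/65) → (75/26, 259/65)
T6 reflect across y = 0: (75/26, 259/65) → (75/26, -259/65)

T(p) = (75/26, -259/65)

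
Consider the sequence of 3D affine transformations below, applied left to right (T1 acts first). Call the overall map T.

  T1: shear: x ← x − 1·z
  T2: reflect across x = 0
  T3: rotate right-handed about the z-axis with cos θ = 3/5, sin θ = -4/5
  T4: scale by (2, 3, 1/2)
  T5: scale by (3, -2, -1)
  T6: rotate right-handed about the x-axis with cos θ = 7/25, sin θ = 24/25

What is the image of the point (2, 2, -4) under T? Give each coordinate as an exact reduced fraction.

T(p) = (-12, -12, -34)

T1 shear: x ← x − 1·z: (2, 2, -4) → (6, 2, -4)
T2 reflect across x = 0: (6, 2, -4) → (-6, 2, -4)
T3 rotate right-handed about the z-axis with cos θ = 3/5, sin θ = -4/5: (-6, 2, -4) → (-2, 6, -4)
T4 scale by (2, 3, 1/2): (-2, 6, -4) → (-4, 18, -2)
T5 scale by (3, -2, -1): (-4, 18, -2) → (-12, -36, 2)
T6 rotate right-handed about the x-axis with cos θ = 7/25, sin θ = 24/25: (-12, -36, 2) → (-12, -12, -34)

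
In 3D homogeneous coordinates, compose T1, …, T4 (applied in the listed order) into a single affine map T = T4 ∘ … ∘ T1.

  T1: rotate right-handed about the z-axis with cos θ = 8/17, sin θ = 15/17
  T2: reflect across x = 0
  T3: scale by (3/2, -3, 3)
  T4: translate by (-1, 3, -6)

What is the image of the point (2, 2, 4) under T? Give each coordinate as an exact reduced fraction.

T1 rotate right-handed about the z-axis with cos θ = 8/17, sin θ = 15/17: (2, 2, 4) → (-14/17, 46/17, 4)
T2 reflect across x = 0: (-14/17, 46/17, 4) → (14/17, 46/17, 4)
T3 scale by (3/2, -3, 3): (14/17, 46/17, 4) → (21/17, -138/17, 12)
T4 translate by (-1, 3, -6): (21/17, -138/17, 12) → (4/17, -87/17, 6)

T(p) = (4/17, -87/17, 6)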